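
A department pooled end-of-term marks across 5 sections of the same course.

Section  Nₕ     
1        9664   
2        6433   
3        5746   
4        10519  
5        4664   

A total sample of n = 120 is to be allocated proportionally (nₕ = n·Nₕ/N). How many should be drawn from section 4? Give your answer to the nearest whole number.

Share of section 4 = 10519/37026 = 0.28410.
Allocate 120 × 0.28410 = 34.092... → 34.

34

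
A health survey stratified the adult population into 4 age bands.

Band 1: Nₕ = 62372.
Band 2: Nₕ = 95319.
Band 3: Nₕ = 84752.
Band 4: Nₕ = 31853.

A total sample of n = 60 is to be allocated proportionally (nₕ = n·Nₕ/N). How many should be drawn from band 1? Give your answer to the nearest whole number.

14

N = 62372 + 95319 + 84752 + 31853 = 274296.
n_1 = 60·62372/274296 = 13.643... → 14.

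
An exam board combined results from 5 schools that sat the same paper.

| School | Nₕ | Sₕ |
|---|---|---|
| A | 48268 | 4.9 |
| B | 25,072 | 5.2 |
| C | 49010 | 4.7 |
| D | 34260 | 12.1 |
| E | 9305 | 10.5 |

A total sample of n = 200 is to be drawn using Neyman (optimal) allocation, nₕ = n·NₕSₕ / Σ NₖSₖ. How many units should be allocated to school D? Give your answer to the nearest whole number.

A: NₕSₕ = 48268·4.9 = 236513.2
B: NₕSₕ = 25072·5.2 = 130374.4
C: NₕSₕ = 49010·4.7 = 230347
D: NₕSₕ = 34260·12.1 = 414546
E: NₕSₕ = 9305·10.5 = 97702.5
Σ NₕSₕ = 1109483.1.
n_D = 200·414546/1109483.1 = 74.728... → 75.

75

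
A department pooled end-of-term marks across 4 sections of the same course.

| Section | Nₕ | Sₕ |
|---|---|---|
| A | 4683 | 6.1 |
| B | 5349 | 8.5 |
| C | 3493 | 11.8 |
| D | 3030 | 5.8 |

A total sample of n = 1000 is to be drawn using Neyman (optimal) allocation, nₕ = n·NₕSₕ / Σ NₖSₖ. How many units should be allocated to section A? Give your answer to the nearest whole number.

215

Σ NₕSₕ = 4683·6.1 + 5349·8.5 + 3493·11.8 + 3030·5.8 = 132824.2.
Share for A: 28566.3/132824.2 = 0.21507.
n_A = 1000 × 0.21507 = 215.068... → 215.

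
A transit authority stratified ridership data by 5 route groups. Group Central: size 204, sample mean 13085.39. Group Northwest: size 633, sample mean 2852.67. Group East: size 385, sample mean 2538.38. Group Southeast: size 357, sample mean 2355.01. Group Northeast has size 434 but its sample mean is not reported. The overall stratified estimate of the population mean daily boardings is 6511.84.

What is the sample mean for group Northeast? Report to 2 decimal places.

Σ Nₕx̄ₕ = N·μ, so 434·x̄_Northeast = 2013·6511.84 − (204·13085.39 + 633·2852.67 + 385·2538.38 + 357·2355.01).
= 13108333.92 − 6293174.54 = 6815159.38.
x̄_Northeast = 6815159.38 / 434 = 15703.1322... → 15703.13.

15703.13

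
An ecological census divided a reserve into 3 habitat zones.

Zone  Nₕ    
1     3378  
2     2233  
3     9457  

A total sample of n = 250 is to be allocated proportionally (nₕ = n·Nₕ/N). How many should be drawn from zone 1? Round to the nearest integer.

Share of zone 1 = 3378/15068 = 0.22418.
Allocate 250 × 0.22418 = 56.046... → 56.

56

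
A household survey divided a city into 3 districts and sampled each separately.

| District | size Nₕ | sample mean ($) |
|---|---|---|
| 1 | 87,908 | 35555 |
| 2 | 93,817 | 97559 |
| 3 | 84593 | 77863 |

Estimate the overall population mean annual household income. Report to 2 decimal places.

x̄_st = (Σ Nₕx̄ₕ) / (Σ Nₕ) = (87908·35555 + 93817·97559 + 84593·77863) / 266318
= 18864926402 / 266318 = 70836.0922... → 70836.09.

70836.09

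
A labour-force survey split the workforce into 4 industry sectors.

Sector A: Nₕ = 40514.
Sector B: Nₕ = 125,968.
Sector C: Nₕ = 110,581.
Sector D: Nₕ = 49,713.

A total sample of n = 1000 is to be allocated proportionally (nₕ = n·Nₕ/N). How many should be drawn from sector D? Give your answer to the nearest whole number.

152

N = 40514 + 125968 + 110581 + 49713 = 326776.
n_D = 1000·49713/326776 = 152.132... → 152.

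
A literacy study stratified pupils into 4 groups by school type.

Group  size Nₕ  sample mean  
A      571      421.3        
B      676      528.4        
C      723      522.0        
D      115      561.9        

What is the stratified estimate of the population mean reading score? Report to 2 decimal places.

498.70

x̄_st = (Σ Nₕx̄ₕ) / (Σ Nₕ) = (571·421.3 + 676·528.4 + 723·522.0 + 115·561.9) / 2085
= 1039785.2 / 2085 = 498.6979... → 498.70.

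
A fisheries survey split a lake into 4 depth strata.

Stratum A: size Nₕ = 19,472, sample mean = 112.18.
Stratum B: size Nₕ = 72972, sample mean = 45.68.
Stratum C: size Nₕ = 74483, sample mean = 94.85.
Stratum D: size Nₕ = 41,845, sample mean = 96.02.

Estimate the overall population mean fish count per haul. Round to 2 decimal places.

79.51

x̄_st = (Σ Nₕx̄ₕ) / (Σ Nₕ) = (19472·112.18 + 72972·45.68 + 74483·94.85 + 41845·96.02) / 208772
= 16600399.37 / 208772 = 79.5145... → 79.51.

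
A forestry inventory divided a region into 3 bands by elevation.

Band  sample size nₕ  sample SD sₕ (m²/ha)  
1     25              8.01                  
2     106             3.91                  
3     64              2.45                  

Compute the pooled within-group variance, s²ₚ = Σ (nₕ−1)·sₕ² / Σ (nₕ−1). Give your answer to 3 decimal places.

1: (25−1)·8.01² = 24·64.1601 = 1539.8424
2: (106−1)·3.91² = 105·15.2881 = 1605.2505
3: (64−1)·2.45² = 63·6.0025 = 378.1575
Numerator = 3523.2504; denominator = Σ(nₕ−1) = 192.
s²ₚ = 3523.2504/192 = 18.35026... → 18.350.

18.350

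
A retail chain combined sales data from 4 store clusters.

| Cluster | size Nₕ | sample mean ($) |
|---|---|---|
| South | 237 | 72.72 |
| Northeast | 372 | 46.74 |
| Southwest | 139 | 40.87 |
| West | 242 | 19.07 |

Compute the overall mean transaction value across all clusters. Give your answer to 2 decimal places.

45.37

x̄_st = (Σ Nₕx̄ₕ) / (Σ Nₕ) = (237·72.72 + 372·46.74 + 139·40.87 + 242·19.07) / 990
= 44917.79 / 990 = 45.3715... → 45.37.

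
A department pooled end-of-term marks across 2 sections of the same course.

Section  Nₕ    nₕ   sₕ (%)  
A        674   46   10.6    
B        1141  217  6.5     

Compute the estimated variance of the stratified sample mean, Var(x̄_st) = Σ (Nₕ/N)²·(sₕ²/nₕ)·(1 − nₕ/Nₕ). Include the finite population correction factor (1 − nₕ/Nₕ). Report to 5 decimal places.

0.37616

N = 1815; Wₕ = Nₕ/N.
section A: (674/1815)²·10.6²/46·(1 − 46/674) = 0.31384859
section B: (1141/1815)²·6.5²/217·(1 − 217/1141) = 0.06231195
Sum = 0.37616054 → 0.37616.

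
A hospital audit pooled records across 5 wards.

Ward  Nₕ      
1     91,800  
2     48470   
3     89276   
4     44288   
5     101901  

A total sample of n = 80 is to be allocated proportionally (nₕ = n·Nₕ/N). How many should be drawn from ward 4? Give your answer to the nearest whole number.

9

N = 91800 + 48470 + 89276 + 44288 + 101901 = 375735.
n_4 = 80·44288/375735 = 9.430... → 9.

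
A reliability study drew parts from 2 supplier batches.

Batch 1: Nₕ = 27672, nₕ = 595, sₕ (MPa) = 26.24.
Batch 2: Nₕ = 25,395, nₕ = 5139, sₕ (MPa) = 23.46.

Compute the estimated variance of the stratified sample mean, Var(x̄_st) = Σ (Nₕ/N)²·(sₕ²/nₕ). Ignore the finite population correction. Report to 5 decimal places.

N = 53067; Wₕ = Nₕ/N.
batch 1: (27672/53067)²·26.24²/595 = 0.31466086
batch 2: (25395/53067)²·23.46²/5139 = 0.02452589
Sum = 0.33918675 → 0.33919.

0.33919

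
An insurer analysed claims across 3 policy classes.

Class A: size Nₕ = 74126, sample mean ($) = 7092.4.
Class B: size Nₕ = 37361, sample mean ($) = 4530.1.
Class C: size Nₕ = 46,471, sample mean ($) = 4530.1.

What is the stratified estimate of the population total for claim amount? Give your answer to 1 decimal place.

905498585.6

A: 74126·7092.4 = 525731242.4
B: 37361·4530.1 = 169249066.1
C: 46471·4530.1 = 210518277.1
τ̂ = Σ Nₕx̄ₕ = 905498585.6.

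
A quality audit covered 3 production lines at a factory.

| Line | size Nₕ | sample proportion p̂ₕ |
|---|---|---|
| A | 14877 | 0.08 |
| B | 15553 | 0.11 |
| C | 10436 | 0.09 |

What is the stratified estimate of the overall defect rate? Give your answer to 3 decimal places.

0.094

N = 14877 + 15553 + 10436 = 40866.
Overall proportion = Σ (Nₕ/N)·p̂ₕ.
Σ Nₕp̂ₕ = 1190.16 + 1710.83 + 939.24 = 3840.23.
3840.23 / 40866 = 0.09397... → 0.094.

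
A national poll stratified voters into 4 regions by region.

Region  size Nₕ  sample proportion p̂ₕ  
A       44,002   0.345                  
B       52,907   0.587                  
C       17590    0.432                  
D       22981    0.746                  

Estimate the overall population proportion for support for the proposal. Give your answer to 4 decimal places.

N = 44002 + 52907 + 17590 + 22981 = 137480.
Overall proportion = Σ (Nₕ/N)·p̂ₕ.
Σ Nₕp̂ₕ = 15180.69 + 31056.409 + 7598.88 + 17143.826 = 70979.805.
70979.805 / 137480 = 0.516292... → 0.5163.

0.5163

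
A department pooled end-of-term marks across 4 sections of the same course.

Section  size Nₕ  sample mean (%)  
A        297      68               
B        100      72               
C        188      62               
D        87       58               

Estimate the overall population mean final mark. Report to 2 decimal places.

x̄_st = (Σ Nₕx̄ₕ) / (Σ Nₕ) = (297·68 + 100·72 + 188·62 + 87·58) / 672
= 44098 / 672 = 65.6220... → 65.62.

65.62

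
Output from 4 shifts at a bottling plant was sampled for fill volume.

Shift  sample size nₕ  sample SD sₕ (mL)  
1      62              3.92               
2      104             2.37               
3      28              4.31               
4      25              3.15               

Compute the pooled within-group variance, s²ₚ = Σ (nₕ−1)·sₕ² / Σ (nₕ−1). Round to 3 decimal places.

10.491

1: (62−1)·3.92² = 61·15.3664 = 937.3504
2: (104−1)·2.37² = 103·5.6169 = 578.5407
3: (28−1)·4.31² = 27·18.5761 = 501.5547
4: (25−1)·3.15² = 24·9.9225 = 238.14
Numerator = 2255.5858; denominator = Σ(nₕ−1) = 215.
s²ₚ = 2255.5858/215 = 10.49110... → 10.491.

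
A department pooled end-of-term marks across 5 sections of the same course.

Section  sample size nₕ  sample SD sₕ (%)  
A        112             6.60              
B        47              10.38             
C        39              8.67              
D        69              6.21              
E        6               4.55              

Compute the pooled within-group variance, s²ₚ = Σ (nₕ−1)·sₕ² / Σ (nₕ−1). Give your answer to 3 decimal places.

57.365

Degrees of freedom: 111 + 46 + 38 + 68 + 5 = 268.
Σ(nₕ−1)sₕ² = 111·43.56 + 46·107.7444 + 38·75.1689 + 68·38.5641 + 5·20.7025 = 15373.6919.
s²ₚ = 15373.6919 / 268 = 57.36452... → 57.365.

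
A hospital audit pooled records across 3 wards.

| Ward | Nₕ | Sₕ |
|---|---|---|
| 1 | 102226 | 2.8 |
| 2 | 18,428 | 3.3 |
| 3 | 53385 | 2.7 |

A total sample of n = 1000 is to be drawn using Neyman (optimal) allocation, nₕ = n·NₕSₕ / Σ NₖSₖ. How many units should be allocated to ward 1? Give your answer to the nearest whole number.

1: NₕSₕ = 102226·2.8 = 286232.8
2: NₕSₕ = 18428·3.3 = 60812.4
3: NₕSₕ = 53385·2.7 = 144139.5
Σ NₕSₕ = 491184.7.
n_1 = 1000·286232.8/491184.7 = 582.740... → 583.

583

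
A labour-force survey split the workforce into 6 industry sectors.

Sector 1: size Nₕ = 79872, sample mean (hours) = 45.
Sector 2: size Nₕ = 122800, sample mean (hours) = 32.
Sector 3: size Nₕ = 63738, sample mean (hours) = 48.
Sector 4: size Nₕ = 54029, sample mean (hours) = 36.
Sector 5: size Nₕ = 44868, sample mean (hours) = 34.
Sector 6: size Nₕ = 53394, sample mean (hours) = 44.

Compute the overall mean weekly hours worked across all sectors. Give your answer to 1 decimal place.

x̄_st = (Σ Nₕx̄ₕ) / (Σ Nₕ) = (79872·45 + 122800·32 + 63738·48 + 54029·36 + 44868·34 + 53394·44) / 418701
= 16403156 / 418701 = 39.176... → 39.2.

39.2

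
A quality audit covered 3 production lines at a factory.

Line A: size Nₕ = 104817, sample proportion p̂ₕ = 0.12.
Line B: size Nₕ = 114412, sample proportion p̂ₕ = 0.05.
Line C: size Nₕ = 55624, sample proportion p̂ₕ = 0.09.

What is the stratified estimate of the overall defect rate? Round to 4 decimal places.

N = 104817 + 114412 + 55624 = 274853.
Overall proportion = Σ (Nₕ/N)·p̂ₕ.
Σ Nₕp̂ₕ = 12578.04 + 5720.6 + 5006.16 = 23304.8.
23304.8 / 274853 = 0.084790... → 0.0848.

0.0848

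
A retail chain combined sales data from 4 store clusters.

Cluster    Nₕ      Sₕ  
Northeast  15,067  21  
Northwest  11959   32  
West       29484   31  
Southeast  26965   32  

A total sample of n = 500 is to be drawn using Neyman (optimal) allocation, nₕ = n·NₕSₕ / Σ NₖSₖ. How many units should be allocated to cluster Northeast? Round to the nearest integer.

64

Σ NₕSₕ = 15067·21 + 11959·32 + 29484·31 + 26965·32 = 2475979.
Share for Northeast: 316407/2475979 = 0.12779.
n_Northeast = 500 × 0.12779 = 63.895... → 64.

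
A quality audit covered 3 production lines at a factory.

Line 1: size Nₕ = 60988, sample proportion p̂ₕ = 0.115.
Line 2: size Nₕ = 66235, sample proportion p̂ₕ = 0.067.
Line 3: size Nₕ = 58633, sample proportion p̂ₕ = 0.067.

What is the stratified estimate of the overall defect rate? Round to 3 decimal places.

N = 60988 + 66235 + 58633 = 185856.
Overall proportion = Σ (Nₕ/N)·p̂ₕ.
Σ Nₕp̂ₕ = 7013.62 + 4437.745 + 3928.411 = 15379.776.
15379.776 / 185856 = 0.08275... → 0.083.

0.083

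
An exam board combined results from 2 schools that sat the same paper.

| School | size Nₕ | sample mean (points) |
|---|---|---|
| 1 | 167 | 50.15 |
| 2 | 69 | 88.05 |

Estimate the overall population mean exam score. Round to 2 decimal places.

61.23

x̄_st = (Σ Nₕx̄ₕ) / (Σ Nₕ) = (167·50.15 + 69·88.05) / 236
= 14450.5 / 236 = 61.2309... → 61.23.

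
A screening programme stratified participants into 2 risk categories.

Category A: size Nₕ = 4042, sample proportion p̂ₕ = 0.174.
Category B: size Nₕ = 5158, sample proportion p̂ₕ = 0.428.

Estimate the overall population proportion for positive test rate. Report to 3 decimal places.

Wₕ = Nₕ/N with N = 9200: 0.4393, 0.5607.
p̂_st = 0.4393·0.174 + 0.5607·0.428 ≈ 0.31641... → 0.316.

0.316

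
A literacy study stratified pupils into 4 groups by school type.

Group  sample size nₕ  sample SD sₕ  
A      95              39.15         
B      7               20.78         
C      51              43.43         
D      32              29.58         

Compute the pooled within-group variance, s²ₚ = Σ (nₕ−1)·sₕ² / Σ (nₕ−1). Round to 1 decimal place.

1481.2

A: (95−1)·39.15² = 94·1532.7225 = 144075.915
B: (7−1)·20.78² = 6·431.8084 = 2590.8504
C: (51−1)·43.43² = 50·1886.1649 = 94308.245
D: (32−1)·29.58² = 31·874.9764 = 27124.2684
Numerator = 268099.2788; denominator = Σ(nₕ−1) = 181.
s²ₚ = 268099.2788/181 = 1481.211... → 1481.2.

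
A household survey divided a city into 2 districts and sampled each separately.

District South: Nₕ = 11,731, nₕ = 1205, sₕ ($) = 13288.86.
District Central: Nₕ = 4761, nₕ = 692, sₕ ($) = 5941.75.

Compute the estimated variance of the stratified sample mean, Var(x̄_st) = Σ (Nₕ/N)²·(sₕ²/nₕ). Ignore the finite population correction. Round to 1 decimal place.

78401.9

N = 16492; Wₕ = Nₕ/N.
district South: (11731/16492)²·13288.86²/1205 = 74150.1139
district Central: (4761/16492)²·5941.75²/692 = 4251.7955
Sum = 78401.9094 → 78401.9.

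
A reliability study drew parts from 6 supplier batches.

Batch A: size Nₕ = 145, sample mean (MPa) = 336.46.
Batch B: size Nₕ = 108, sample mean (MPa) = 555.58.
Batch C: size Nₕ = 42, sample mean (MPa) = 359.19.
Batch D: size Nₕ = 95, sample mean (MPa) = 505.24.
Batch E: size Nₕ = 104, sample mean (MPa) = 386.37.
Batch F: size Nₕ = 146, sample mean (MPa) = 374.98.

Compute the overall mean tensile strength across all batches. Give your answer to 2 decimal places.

416.88

x̄_st = (Σ Nₕx̄ₕ) / (Σ Nₕ) = (145·336.46 + 108·555.58 + 42·359.19 + 95·505.24 + 104·386.37 + 146·374.98) / 640
= 266802.68 / 640 = 416.8792... → 416.88.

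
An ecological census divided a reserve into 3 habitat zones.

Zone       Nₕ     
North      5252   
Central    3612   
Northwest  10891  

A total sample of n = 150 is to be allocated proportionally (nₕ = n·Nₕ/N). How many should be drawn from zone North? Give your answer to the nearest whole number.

Share of zone North = 5252/19755 = 0.26586.
Allocate 150 × 0.26586 = 39.879... → 40.

40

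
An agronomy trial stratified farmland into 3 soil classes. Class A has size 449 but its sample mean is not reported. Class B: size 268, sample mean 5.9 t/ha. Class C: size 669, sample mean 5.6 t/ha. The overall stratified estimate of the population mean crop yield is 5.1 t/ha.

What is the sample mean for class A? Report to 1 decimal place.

3.9

Σ Nₕx̄ₕ = N·μ, so 449·x̄_A = 1386·5.1 − (268·5.9 + 669·5.6).
= 7068.6 − 5327.6 = 1741.
x̄_A = 1741 / 449 = 3.878... → 3.9.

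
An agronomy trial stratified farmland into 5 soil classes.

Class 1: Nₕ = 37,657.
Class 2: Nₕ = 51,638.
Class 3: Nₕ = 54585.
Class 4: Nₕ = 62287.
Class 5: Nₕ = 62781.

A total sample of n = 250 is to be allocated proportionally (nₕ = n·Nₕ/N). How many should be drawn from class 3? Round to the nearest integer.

N = 37657 + 51638 + 54585 + 62287 + 62781 = 268948.
n_3 = 250·54585/268948 = 50.739... → 51.

51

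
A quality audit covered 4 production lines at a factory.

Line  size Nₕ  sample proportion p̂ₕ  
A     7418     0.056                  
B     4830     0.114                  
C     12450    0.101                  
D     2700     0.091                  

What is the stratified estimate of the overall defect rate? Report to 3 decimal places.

N = 7418 + 4830 + 12450 + 2700 = 27398.
Overall proportion = Σ (Nₕ/N)·p̂ₕ.
Σ Nₕp̂ₕ = 415.408 + 550.62 + 1257.45 + 245.7 = 2469.178.
2469.178 / 27398 = 0.09012... → 0.090.

0.090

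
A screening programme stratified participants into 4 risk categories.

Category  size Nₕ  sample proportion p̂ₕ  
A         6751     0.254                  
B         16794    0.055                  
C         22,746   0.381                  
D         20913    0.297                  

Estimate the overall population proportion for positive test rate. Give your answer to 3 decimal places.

Wₕ = Nₕ/N with N = 67204: 0.1005, 0.2499, 0.3385, 0.3112.
p̂_st = 0.1005·0.254 + 0.2499·0.055 + 0.3385·0.381 + 0.3112·0.297 ≈ 0.26064... → 0.261.

0.261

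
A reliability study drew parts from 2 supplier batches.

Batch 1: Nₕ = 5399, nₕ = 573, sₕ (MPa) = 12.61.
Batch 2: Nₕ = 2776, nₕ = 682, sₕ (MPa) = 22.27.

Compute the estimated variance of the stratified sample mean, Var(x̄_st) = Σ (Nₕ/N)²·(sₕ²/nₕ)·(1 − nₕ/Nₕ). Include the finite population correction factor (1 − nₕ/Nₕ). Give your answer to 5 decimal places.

N = 8175. Term for each stratum: Wₕ²sₕ²/nₕ·(1−nₕ/Nₕ).
Var(x̄_st) = 0.10819338 + 0.06325235 = 0.17144573 → 0.17145.

0.17145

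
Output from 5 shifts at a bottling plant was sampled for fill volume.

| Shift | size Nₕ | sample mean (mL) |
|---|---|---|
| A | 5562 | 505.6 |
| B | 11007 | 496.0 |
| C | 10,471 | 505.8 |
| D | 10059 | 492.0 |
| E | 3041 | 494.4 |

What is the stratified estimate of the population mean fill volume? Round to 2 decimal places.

N = 40140; weights Wₕ = Nₕ/N = (0.1386, 0.2742, 0.2609, 0.2506, 0.0758).
x̄_st = Σ Wₕ·x̄ₕ = 0.1386·505.6 + 0.2742·496.0 + 0.2609·505.8 + 0.2506·492.0 + 0.0758·494.4 ≈ 498.7631...
→ 498.76.

498.76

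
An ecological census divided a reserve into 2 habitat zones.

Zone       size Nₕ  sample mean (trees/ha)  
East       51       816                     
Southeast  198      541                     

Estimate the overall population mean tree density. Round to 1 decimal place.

N = 249; weights Wₕ = Nₕ/N = (0.2048, 0.7952).
x̄_st = Σ Wₕ·x̄ₕ = 0.2048·816 + 0.7952·541 ≈ 597.325...
→ 597.3.

597.3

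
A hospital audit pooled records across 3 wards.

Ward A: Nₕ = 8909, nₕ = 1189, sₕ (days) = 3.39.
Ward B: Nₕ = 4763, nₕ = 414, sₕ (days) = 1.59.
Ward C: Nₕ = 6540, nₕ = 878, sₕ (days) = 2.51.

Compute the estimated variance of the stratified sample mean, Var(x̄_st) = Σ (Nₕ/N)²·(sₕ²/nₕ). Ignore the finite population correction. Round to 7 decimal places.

0.0029682

N = 20212; Wₕ = Nₕ/N.
ward A: (8909/20212)²·3.39²/1189 = 0.0018778326
ward B: (4763/20212)²·1.59²/414 = 0.0003391068
ward C: (6540/20212)²·2.51²/878 = 0.0007512593
Sum = 0.0029681987 → 0.0029682.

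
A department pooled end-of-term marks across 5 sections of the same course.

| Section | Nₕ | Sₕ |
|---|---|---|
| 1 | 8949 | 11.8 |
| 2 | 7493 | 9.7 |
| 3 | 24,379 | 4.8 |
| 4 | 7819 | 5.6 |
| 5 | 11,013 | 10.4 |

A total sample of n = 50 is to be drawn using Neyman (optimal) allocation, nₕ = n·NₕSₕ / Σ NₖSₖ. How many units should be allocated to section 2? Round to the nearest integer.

8

1: NₕSₕ = 8949·11.8 = 105598.2
2: NₕSₕ = 7493·9.7 = 72682.1
3: NₕSₕ = 24379·4.8 = 117019.2
4: NₕSₕ = 7819·5.6 = 43786.4
5: NₕSₕ = 11013·10.4 = 114535.2
Σ NₕSₕ = 453621.1.
n_2 = 50·72682.1/453621.1 = 8.011... → 8.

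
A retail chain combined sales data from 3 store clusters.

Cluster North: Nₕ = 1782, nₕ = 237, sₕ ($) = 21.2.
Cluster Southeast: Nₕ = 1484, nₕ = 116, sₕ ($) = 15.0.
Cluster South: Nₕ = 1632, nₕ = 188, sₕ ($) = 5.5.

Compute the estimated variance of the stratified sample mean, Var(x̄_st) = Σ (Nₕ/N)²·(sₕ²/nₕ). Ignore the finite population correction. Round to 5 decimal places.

N = 4898; Wₕ = Nₕ/N.
cluster North: (1782/4898)²·21.2²/237 = 0.25101589
cluster Southeast: (1484/4898)²·15.0²/116 = 0.17805524
cluster South: (1632/4898)²·5.5²/188 = 0.01786365
Sum = 0.44693479 → 0.44693.

0.44693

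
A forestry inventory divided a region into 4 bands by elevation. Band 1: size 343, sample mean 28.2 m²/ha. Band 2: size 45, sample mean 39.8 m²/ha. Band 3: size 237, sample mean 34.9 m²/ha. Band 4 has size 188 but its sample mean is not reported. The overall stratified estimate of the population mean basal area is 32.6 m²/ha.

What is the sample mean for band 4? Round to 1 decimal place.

N = 343 + 45 + 237 + 188 = 813.
Overall total = μ·N = 32.6·813 = 26503.8.
Subtract the known strata: 343·28.2 + 45·39.8 + 237·34.9 = 19734.9.
Remaining total for band 4: 26503.8 − 19734.9 = 6768.9.
Divide by its size: 6768.9 / 188 = 36.005... → 36.0.

36.0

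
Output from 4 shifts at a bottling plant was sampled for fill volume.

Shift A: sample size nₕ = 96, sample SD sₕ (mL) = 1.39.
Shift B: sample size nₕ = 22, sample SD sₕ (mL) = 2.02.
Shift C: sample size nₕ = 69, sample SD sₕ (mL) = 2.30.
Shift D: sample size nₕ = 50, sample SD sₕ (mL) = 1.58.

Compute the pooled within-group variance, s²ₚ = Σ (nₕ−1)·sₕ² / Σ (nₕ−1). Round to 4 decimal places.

3.2244

A: (96−1)·1.39² = 95·1.9321 = 183.5495
B: (22−1)·2.02² = 21·4.0804 = 85.6884
C: (69−1)·2.30² = 68·5.29 = 359.72
D: (50−1)·1.58² = 49·2.4964 = 122.3236
Numerator = 751.2815; denominator = Σ(nₕ−1) = 233.
s²ₚ = 751.2815/233 = 3.224384... → 3.2244.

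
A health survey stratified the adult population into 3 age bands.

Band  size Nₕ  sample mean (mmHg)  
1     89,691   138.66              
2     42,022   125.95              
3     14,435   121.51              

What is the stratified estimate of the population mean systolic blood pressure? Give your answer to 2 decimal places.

x̄_st = (Σ Nₕx̄ₕ) / (Σ Nₕ) = (89691·138.66 + 42022·125.95 + 14435·121.51) / 146148
= 19483221.81 / 146148 = 133.3116... → 133.31.

133.31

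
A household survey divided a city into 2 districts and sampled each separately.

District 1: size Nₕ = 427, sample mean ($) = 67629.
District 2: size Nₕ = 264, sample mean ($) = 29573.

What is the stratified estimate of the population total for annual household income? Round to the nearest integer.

1: 427·67629 = 28877583
2: 264·29573 = 7807272
τ̂ = Σ Nₕx̄ₕ = 36684855.

36684855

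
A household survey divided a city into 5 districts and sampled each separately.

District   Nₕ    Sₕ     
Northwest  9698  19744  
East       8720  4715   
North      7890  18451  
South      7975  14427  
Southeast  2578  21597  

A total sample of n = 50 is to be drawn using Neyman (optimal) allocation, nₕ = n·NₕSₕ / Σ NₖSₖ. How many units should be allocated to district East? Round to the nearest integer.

Northwest: NₕSₕ = 9698·19744 = 191477312
East: NₕSₕ = 8720·4715 = 41114800
North: NₕSₕ = 7890·18451 = 145578390
South: NₕSₕ = 7975·14427 = 115055325
Southeast: NₕSₕ = 2578·21597 = 55677066
Σ NₕSₕ = 548902893.
n_East = 50·41114800/548902893 = 3.745... → 4.

4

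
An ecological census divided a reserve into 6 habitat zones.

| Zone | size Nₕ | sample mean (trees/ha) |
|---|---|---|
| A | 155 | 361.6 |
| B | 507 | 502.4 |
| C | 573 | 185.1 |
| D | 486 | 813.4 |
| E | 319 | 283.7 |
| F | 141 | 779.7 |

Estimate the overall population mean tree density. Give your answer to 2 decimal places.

464.27

N = 155 + 507 + 573 + 486 + 319 + 141 = 2181.
The stratified mean weights each stratum mean by its population share Nₕ/N.
Σ Nₕx̄ₕ = 155·361.6 + 507·502.4 + 573·185.1 + 486·813.4 + 319·283.7 + 141·779.7 = 56048 + 254716.8 + 106062.3 + 395312.4 + 90500.3 + 109937.7 = 1012577.5.
Divide by N: 1012577.5 / 2181 = 464.2721... → 464.27.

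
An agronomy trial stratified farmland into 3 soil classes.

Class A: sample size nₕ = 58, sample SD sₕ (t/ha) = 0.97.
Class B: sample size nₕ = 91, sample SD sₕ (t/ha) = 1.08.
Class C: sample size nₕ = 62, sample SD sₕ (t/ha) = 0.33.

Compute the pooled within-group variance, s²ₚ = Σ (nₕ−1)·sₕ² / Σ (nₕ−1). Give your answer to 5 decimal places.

A: (58−1)·0.97² = 57·0.9409 = 53.6313
B: (91−1)·1.08² = 90·1.1664 = 104.976
C: (62−1)·0.33² = 61·0.1089 = 6.6429
Numerator = 165.2502; denominator = Σ(nₕ−1) = 208.
s²ₚ = 165.2502/208 = 0.7944721... → 0.79447.

0.79447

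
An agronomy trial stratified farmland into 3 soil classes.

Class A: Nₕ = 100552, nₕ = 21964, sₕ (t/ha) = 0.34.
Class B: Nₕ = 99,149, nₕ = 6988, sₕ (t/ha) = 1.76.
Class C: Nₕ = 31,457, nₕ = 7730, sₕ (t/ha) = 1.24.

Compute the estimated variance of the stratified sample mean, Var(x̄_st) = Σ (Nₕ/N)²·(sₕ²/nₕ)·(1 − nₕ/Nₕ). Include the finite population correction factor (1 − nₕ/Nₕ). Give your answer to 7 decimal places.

0.0000794

N = 231158. Term for each stratum: Wₕ²sₕ²/nₕ·(1−nₕ/Nₕ).
Var(x̄_st) = 0.0000007784 + 0.0000758036 + 0.0000027785 = 0.0000793605 → 0.0000794.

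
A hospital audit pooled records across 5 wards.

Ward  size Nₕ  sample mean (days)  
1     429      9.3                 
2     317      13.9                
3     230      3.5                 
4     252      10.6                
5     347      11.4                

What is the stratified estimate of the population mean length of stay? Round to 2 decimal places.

10.05

x̄_st = (Σ Nₕx̄ₕ) / (Σ Nₕ) = (429·9.3 + 317·13.9 + 230·3.5 + 252·10.6 + 347·11.4) / 1575
= 15828 / 1575 = 10.0495... → 10.05.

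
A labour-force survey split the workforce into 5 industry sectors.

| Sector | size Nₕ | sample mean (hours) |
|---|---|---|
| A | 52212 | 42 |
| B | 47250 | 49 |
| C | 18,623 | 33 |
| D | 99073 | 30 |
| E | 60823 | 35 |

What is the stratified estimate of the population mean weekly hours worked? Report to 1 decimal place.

N = 277981; weights Wₕ = Nₕ/N = (0.1878, 0.1700, 0.0670, 0.3564, 0.2188).
x̄_st = Σ Wₕ·x̄ₕ = 0.1878·42 + 0.1700·49 + 0.0670·33 + 0.3564·30 + 0.2188·35 ≈ 36.778...
→ 36.8.

36.8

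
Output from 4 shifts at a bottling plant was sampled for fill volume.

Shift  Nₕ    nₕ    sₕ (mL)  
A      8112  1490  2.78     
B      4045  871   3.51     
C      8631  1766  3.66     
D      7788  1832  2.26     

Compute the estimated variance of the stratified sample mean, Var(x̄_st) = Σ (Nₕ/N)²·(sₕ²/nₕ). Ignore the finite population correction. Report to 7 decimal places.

0.0016005

N = 28576. Term for each stratum: Wₕ²sₕ²/nₕ.
Var(x̄_st) = 0.0004179808 + 0.0002834198 + 0.0006919757 + 0.0002070811 = 0.0016004574 → 0.0016005.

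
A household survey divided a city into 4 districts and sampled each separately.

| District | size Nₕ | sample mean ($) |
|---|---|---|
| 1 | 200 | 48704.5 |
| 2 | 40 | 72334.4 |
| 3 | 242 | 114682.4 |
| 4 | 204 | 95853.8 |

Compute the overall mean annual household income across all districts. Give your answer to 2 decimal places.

87378.41

N = 686; weights Wₕ = Nₕ/N = (0.2915, 0.0583, 0.3528, 0.2974).
x̄_st = Σ Wₕ·x̄ₕ = 0.2915·48704.5 + 0.0583·72334.4 + 0.3528·114682.4 + 0.2974·95853.8 ≈ 87378.4140...
→ 87378.41.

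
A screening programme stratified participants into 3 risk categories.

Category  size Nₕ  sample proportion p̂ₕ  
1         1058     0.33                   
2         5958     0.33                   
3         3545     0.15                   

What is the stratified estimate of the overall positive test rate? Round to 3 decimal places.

0.270

Wₕ = Nₕ/N with N = 10561: 0.1002, 0.5642, 0.3357.
p̂_st = 0.1002·0.33 + 0.5642·0.33 + 0.3357·0.15 ≈ 0.26958... → 0.270.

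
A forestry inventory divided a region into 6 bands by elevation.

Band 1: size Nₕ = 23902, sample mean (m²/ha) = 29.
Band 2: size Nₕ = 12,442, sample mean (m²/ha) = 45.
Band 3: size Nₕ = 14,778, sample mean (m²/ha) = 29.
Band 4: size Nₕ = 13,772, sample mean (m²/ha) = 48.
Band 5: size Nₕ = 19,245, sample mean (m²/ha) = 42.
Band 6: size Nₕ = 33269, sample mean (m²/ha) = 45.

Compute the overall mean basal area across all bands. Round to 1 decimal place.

39.6

x̄_st = (Σ Nₕx̄ₕ) / (Σ Nₕ) = (23902·29 + 12442·45 + 14778·29 + 13772·48 + 19245·42 + 33269·45) / 117408
= 4648061 / 117408 = 39.589... → 39.6.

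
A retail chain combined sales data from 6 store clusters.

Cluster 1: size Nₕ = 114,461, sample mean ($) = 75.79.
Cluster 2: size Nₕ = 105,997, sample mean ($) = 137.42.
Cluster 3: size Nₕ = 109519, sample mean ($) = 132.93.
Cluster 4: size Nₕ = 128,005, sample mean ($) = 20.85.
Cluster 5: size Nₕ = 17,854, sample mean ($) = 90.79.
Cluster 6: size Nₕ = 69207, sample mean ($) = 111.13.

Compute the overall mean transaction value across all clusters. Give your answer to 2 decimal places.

N = 114461 + 105997 + 109519 + 128005 + 17854 + 69207 = 545043.
The stratified mean weights each stratum mean by its population share Nₕ/N.
Σ Nₕx̄ₕ = 114461·75.79 + 105997·137.42 + 109519·132.93 + 128005·20.85 + 17854·90.79 + 69207·111.13 = 8674999.19 + 14566107.74 + 14558360.67 + 2668904.25 + 1620964.66 + 7690973.91 = 49780310.42.
Divide by N: 49780310.42 / 545043 = 91.3328... → 91.33.

91.33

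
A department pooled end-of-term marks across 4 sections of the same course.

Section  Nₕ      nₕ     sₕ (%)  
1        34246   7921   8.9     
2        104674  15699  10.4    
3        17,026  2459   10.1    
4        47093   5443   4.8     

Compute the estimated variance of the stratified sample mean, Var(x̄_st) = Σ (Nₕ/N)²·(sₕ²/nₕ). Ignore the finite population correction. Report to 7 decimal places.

0.0026350

N = 203039; Wₕ = Nₕ/N.
section 1: (34246/203039)²·8.9²/7921 = 0.0002844859
section 2: (104674/203039)²·10.4²/15699 = 0.0018311056
section 3: (17026/203039)²·10.1²/2459 = 0.0002917095
section 4: (47093/203039)²·4.8²/5443 = 0.0002277183
Sum = 0.0026350193 → 0.0026350.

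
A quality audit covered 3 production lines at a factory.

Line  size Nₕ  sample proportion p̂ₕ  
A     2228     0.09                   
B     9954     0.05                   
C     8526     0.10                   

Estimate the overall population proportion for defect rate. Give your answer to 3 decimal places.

N = 2228 + 9954 + 8526 = 20708.
Overall proportion = Σ (Nₕ/N)·p̂ₕ.
Σ Nₕp̂ₕ = 200.52 + 497.7 + 852.6 = 1550.82.
1550.82 / 20708 = 0.07489... → 0.075.

0.075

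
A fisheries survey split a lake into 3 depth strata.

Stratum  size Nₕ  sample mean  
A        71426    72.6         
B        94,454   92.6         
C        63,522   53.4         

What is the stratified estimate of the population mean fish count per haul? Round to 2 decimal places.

N = 229402; weights Wₕ = Nₕ/N = (0.3114, 0.4117, 0.2769).
x̄_st = Σ Wₕ·x̄ₕ = 0.3114·72.6 + 0.4117·92.6 + 0.2769·53.4 ≈ 75.5183...
→ 75.52.

75.52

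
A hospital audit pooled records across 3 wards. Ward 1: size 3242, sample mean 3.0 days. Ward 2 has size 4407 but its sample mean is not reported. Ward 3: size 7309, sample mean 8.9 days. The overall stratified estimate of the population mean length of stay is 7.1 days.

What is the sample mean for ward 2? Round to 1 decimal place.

Σ Nₕx̄ₕ = N·μ, so 4407·x̄_2 = 14958·7.1 − (3242·3.0 + 7309·8.9).
= 106201.8 − 74776.1 = 31425.7.
x̄_2 = 31425.7 / 4407 = 7.131... → 7.1.

7.1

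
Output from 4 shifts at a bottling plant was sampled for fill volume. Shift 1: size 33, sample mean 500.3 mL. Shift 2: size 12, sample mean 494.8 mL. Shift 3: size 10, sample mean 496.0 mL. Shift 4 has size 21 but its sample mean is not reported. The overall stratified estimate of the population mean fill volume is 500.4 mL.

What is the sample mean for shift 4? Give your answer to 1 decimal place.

505.9

Σ Nₕx̄ₕ = N·μ, so 21·x̄_4 = 76·500.4 − (33·500.3 + 12·494.8 + 10·496.0).
= 38030.4 − 27407.5 = 10622.9.
x̄_4 = 10622.9 / 21 = 505.852... → 505.9.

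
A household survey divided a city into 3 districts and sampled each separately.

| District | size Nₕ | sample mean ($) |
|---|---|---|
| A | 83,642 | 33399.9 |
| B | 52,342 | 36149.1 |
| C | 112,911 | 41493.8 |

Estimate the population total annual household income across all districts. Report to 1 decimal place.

9370857079.8

Population total = Σ Nₕ·x̄ₕ (each stratum's size times its mean).
83642·33399.9 + 52342·36149.1 + 112911·41493.8 = 2793634435.8 + 1892116192.2 + 4685106451.8 = 9370857079.8.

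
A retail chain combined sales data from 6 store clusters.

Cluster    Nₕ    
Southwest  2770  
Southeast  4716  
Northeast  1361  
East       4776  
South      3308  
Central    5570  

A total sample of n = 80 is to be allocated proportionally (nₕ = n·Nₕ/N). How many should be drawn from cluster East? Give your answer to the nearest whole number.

N = 2770 + 4716 + 1361 + 4776 + 3308 + 5570 = 22501.
n_East = 80·4776/22501 = 16.981... → 17.

17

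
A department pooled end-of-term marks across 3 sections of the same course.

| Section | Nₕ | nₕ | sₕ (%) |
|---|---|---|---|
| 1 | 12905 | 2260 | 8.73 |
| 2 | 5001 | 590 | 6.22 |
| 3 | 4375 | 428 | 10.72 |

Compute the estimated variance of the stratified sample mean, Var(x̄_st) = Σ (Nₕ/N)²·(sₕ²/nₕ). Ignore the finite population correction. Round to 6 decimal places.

0.024968

N = 22281. Term for each stratum: Wₕ²sₕ²/nₕ.
Var(x̄_st) = 0.011312711 + 0.003303491 + 0.010352198 = 0.024968400 → 0.024968.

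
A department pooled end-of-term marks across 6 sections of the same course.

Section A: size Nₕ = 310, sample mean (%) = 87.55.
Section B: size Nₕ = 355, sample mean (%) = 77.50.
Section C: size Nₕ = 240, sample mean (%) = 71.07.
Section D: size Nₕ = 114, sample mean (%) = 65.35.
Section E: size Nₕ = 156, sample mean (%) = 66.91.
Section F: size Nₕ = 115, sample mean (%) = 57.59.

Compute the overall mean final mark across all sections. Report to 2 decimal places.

x̄_st = (Σ Nₕx̄ₕ) / (Σ Nₕ) = (310·87.55 + 355·77.50 + 240·71.07 + 114·65.35 + 156·66.91 + 115·57.59) / 1290
= 96220.51 / 1290 = 74.5895... → 74.59.

74.59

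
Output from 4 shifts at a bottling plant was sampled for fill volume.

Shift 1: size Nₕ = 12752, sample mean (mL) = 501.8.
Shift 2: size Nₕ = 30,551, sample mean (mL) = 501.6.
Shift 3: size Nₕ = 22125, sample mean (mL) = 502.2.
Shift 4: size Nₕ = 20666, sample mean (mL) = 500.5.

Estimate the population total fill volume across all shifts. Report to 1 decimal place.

1: 12752·501.8 = 6398953.6
2: 30551·501.6 = 15324381.6
3: 22125·502.2 = 11111175
4: 20666·500.5 = 10343333
τ̂ = Σ Nₕx̄ₕ = 43177843.2.

43177843.2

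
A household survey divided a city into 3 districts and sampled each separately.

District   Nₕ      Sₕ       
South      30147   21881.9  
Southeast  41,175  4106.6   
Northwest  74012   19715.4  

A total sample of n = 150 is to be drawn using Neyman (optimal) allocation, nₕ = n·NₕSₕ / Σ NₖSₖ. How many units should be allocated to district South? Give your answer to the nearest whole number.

South: NₕSₕ = 30147·21881.9 = 659673639.3
Southeast: NₕSₕ = 41175·4106.6 = 169089255
Northwest: NₕSₕ = 74012·19715.4 = 1459176184.8
Σ NₕSₕ = 2287939079.1.
n_South = 150·659673639.3/2287939079.1 = 43.249... → 43.

43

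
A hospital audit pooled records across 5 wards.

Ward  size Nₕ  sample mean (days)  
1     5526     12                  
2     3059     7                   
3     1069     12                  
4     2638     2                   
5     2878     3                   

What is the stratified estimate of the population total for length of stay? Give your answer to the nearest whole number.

114463

Estimate total by summing Nₕ·x̄ₕ over strata.
5526·12 + 3059·7 + 1069·12 + 2638·2 + 2878·3 = 66312 + 21413 + 12828 + 5276 + 8634 = 114463.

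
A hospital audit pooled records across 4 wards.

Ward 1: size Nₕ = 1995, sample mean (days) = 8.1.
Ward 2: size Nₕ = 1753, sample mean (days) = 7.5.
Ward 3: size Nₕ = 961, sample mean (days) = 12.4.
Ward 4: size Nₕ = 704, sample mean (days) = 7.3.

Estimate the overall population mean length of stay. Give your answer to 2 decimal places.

N = 1995 + 1753 + 961 + 704 = 5413.
The stratified mean weights each stratum mean by its population share Nₕ/N.
Σ Nₕx̄ₕ = 1995·8.1 + 1753·7.5 + 961·12.4 + 704·7.3 = 16159.5 + 13147.5 + 11916.4 + 5139.2 = 46362.6.
Divide by N: 46362.6 / 5413 = 8.5650... → 8.57.

8.57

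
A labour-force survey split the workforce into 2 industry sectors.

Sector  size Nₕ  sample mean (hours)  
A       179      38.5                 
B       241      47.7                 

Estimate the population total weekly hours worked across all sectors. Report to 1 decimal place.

18387.2

Population total = Σ Nₕ·x̄ₕ (each stratum's size times its mean).
179·38.5 + 241·47.7 = 6891.5 + 11495.7 = 18387.2.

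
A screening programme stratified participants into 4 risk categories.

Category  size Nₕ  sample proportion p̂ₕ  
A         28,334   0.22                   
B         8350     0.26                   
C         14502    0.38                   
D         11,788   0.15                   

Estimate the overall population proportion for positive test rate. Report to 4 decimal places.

0.2490

Wₕ = Nₕ/N with N = 62974: 0.4499, 0.1326, 0.2303, 0.1872.
p̂_st = 0.4499·0.22 + 0.1326·0.26 + 0.2303·0.38 + 0.1872·0.15 ≈ 0.249046... → 0.2490.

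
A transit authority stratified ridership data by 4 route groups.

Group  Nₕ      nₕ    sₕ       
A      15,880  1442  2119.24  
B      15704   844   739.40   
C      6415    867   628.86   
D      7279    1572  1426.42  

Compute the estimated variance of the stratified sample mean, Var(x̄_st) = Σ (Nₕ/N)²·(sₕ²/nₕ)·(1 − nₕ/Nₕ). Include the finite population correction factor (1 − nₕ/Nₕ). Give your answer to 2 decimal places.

N = 45278; Wₕ = Nₕ/N.
group A: (15880/45278)²·2119.24²/1442·(1 − 1442/15880) = 348.31974
group B: (15704/45278)²·739.40²/844·(1 − 844/15704) = 73.73456
group C: (6415/45278)²·628.86²/867·(1 − 867/6415) = 7.91858
group D: (7279/45278)²·1426.42²/1572·(1 − 1572/7279) = 26.22693
Sum = 456.19981 → 456.20.

456.20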